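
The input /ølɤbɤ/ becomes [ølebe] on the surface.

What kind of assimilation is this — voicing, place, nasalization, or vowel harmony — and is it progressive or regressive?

/ɤ/→[e] /ɤ/→[e].
Vowels agree with the first vowel, so the harmony is progressive.

vowel harmony, progressive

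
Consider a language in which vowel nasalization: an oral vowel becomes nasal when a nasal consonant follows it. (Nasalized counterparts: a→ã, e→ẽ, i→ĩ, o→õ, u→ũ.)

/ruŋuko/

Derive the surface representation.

/u/ before nasal /ŋ/ → [ũ]

[rũŋuko]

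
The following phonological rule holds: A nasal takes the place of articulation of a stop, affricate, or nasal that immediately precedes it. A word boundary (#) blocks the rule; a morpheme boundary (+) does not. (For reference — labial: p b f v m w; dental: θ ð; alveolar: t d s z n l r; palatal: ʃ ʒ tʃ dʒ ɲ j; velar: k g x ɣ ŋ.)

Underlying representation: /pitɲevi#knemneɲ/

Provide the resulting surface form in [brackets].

/ɲ/ after /t/ (alveolar) → [n]
/n/ after /k/ (velar) → [ŋ]
/n/ after /m/ (labial) → [m]

[pitnevi#kŋemmeɲ]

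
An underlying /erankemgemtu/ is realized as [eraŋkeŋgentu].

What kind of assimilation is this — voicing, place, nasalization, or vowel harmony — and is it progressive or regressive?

/n/→[ŋ] /m/→[ŋ] /m/→[n].
Each target copies a feature from the following segment, so the direction is regressive.

place assimilation, regressive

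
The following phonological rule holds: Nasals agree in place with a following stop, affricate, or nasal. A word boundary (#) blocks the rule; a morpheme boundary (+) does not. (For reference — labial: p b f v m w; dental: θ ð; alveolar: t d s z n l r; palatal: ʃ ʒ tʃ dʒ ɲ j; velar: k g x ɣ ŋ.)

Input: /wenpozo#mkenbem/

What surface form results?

/n/ before /p/ (labial) → [m]
/m/ before /k/ (velar) → [ŋ]
/n/ before /b/ (labial) → [m]

[wempozo#ŋkembem]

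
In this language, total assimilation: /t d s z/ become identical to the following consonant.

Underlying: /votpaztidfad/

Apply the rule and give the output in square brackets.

/t/ before /p/ → [p] (total assimilation)
/z/ before /t/ → [t] (total assimilation)
/d/ before /f/ → [f] (total assimilation)

[voppattiffad]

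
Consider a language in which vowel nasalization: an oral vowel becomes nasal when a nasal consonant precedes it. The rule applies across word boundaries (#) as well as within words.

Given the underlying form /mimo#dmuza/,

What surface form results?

/i/ after nasal /m/ → [ĩ]
/o/ after nasal /m/ → [õ]
/u/ after nasal /m/ → [ũ]

[mĩmõ#dmũza]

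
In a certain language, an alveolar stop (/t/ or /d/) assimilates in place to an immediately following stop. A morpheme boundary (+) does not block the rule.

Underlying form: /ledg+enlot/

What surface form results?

[legg+enlot]

/d/ before /g/ (velar) → [g]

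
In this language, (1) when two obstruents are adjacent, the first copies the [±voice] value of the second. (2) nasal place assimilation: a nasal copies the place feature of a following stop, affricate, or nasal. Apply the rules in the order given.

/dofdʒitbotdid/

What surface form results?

Rule 1: /f/ before /dʒ/ (voiced) → [v]
Rule 1: /t/ before /b/ (voiced) → [d]
Rule 1: /t/ before /d/ (voiced) → [d]
After rule 1: dovdʒidboddid
Rule 2: no segment meets the rule's conditions; no change.

[dovdʒidboddid]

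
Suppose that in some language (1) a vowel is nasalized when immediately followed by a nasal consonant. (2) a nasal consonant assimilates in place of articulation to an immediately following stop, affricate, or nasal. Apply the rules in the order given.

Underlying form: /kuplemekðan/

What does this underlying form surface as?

[kuplẽmekðãn]

Rule 1: /e/ before nasal /m/ → [ẽ]
Rule 1: /a/ before nasal /n/ → [ã]
After rule 1: kuplẽmekðãn
Rule 2: no segment meets the rule's conditions; no change.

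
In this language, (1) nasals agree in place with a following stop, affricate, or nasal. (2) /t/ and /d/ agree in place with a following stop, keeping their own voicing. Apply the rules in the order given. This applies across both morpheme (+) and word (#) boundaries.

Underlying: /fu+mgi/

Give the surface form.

Rule 1: /m/ before /g/ (velar) → [ŋ]
After rule 1: fu+ŋgi
Rule 2: no segment meets the rule's conditions; no change.

[fu+ŋgi]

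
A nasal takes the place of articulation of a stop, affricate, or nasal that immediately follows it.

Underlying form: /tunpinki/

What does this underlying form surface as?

[tumpiŋki]

/n/ before /p/ (labial) → [m]
/n/ before /k/ (velar) → [ŋ]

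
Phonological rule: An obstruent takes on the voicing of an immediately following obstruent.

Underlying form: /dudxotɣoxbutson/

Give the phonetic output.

/d/ before /x/ (voiceless) → [t]
/t/ before /ɣ/ (voiced) → [d]
/x/ before /b/ (voiced) → [ɣ]

[dutxodɣoɣbutson]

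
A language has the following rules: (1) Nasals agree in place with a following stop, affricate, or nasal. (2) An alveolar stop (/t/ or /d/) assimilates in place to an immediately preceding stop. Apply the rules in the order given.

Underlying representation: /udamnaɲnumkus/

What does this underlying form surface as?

Rule 1: /m/ before /n/ (alveolar) → [n]
Rule 1: /ɲ/ before /n/ (alveolar) → [n]
Rule 1: /m/ before /k/ (velar) → [ŋ]
After rule 1: udannannuŋkus
Rule 2: no segment meets the rule's conditions; no change.

[udannannuŋkus]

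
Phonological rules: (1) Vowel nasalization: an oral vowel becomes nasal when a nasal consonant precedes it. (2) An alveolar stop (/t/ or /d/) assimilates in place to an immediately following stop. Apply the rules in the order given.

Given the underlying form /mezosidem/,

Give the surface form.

[mẽzosidem]

Rule 1: /e/ after nasal /m/ → [ẽ]
After rule 1: mẽzosidem
Rule 2: no segment meets the rule's conditions; no change.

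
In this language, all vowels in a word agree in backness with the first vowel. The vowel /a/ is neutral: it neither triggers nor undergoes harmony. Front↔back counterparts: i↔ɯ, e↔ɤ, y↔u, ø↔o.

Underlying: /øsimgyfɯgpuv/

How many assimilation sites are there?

2

/ɯ/ harmonizes with /ø/ ([-back]) → [i]
/u/ harmonizes with /ø/ ([-back]) → [y]
2 segments change.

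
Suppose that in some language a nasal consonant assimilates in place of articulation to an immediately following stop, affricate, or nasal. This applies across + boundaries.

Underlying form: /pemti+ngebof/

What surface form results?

/m/ before /t/ (alveolar) → [n]
/n/ before /g/ (velar) → [ŋ]

[penti+ŋgebof]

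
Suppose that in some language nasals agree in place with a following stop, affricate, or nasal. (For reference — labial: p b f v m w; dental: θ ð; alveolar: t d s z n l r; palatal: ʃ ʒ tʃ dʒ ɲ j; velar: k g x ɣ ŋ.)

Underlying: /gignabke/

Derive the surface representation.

no segment meets the rule's conditions; no change.

[gignabke]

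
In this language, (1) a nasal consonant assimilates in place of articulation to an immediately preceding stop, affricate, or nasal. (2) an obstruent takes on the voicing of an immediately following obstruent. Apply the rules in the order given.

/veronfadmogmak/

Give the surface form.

[veronfadnogŋak]

Rule 1: /m/ after /d/ (alveolar) → [n]
Rule 1: /m/ after /g/ (velar) → [ŋ]
After rule 1: veronfadnogŋak
Rule 2: no segment meets the rule's conditions; no change.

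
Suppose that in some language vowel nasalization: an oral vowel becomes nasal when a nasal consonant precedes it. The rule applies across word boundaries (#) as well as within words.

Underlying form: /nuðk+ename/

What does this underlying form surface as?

/u/ after nasal /n/ → [ũ]
/a/ after nasal /n/ → [ã]
/e/ after nasal /m/ → [ẽ]

[nũðk+enãmẽ]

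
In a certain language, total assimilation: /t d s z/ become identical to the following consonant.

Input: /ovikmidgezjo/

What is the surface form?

/d/ before /g/ → [g] (total assimilation)
/z/ before /j/ → [j] (total assimilation)

[ovikmiggejjo]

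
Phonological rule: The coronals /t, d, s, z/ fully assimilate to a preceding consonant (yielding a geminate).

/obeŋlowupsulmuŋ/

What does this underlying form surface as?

/s/ after /p/ → [p] (total assimilation)

[obeŋlowuppulmuŋ]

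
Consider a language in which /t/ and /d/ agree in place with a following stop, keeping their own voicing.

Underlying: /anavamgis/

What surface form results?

no segment meets the rule's conditions; no change.

[anavamgis]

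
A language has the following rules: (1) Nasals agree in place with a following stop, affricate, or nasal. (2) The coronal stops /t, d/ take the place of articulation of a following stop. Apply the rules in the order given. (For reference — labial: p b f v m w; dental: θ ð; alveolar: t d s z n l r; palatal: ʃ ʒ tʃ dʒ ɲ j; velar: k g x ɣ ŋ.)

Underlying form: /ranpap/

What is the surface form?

[rampap]

Rule 1: /n/ before /p/ (labial) → [m]
After rule 1: rampap
Rule 2: no segment meets the rule's conditions; no change.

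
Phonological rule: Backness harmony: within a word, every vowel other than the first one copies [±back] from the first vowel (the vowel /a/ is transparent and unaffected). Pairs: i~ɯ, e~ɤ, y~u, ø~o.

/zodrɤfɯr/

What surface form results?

[zodrɤfɯr]

no segment meets the rule's conditions; no change.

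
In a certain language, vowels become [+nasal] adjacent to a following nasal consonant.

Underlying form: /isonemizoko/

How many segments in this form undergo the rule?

2

/o/ before nasal /n/ → [õ]
/e/ before nasal /m/ → [ẽ]
2 segments change.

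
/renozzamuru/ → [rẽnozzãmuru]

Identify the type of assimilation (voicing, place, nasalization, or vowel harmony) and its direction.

/e/→[ẽ] /a/→[ã].
Each target copies a feature from the following segment, so the direction is regressive.

nasalization, regressive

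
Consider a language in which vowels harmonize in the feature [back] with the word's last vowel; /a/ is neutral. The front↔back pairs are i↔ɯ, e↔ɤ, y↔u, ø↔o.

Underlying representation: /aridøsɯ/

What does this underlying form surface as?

/i/ harmonizes with /ɯ/ ([+back]) → [ɯ]
/ø/ harmonizes with /ɯ/ ([+back]) → [o]

[arɯdosɯ]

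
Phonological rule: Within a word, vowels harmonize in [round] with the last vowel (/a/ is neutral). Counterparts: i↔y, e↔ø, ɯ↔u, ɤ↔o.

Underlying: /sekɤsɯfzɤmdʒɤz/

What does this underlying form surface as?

no segment meets the rule's conditions; no change.

[sekɤsɯfzɤmdʒɤz]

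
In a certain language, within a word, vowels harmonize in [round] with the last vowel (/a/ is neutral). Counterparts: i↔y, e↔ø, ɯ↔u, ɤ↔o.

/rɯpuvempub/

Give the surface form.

/ɯ/ harmonizes with /u/ ([+round]) → [u]
/e/ harmonizes with /u/ ([+round]) → [ø]

[rupuvømpub]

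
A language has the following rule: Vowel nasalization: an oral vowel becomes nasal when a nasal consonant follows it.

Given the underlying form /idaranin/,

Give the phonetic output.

[idarãnĩn]

/a/ before nasal /n/ → [ã]
/i/ before nasal /n/ → [ĩ]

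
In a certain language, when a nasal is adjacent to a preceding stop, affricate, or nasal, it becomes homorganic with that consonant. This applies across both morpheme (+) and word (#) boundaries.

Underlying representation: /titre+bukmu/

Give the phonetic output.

[titre+bukŋu]

/m/ after /k/ (velar) → [ŋ]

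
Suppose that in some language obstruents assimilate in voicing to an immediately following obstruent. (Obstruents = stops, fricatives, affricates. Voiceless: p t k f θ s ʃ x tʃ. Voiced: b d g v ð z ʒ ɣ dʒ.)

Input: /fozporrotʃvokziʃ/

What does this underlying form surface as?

[fosporrodʒvogziʃ]

/z/ before /p/ (voiceless) → [s]
/tʃ/ before /v/ (voiced) → [dʒ]
/k/ before /z/ (voiced) → [g]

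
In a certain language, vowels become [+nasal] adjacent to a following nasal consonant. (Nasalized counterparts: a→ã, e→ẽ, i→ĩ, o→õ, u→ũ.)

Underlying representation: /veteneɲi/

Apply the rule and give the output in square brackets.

[vetẽnẽɲi]

/e/ before nasal /n/ → [ẽ]
/e/ before nasal /ɲ/ → [ẽ]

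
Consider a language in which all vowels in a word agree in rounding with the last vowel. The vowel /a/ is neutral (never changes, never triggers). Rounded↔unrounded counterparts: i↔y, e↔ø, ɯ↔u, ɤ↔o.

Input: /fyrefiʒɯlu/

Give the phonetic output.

/e/ harmonizes with /u/ ([+round]) → [ø]
/i/ harmonizes with /u/ ([+round]) → [y]
/ɯ/ harmonizes with /u/ ([+round]) → [u]

[fyrøfyʒulu]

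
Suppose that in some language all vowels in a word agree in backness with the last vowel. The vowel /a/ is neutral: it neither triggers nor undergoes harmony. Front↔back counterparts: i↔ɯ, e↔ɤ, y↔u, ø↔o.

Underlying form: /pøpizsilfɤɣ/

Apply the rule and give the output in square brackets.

/ø/ harmonizes with /ɤ/ ([+back]) → [o]
/i/ harmonizes with /ɤ/ ([+back]) → [ɯ]
/i/ harmonizes with /ɤ/ ([+back]) → [ɯ]

[popɯzsɯlfɤɣ]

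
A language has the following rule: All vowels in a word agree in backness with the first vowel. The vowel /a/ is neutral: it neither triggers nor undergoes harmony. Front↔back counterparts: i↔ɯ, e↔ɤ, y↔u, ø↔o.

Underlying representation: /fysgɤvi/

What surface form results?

/ɤ/ harmonizes with /y/ ([-back]) → [e]

[fysgevi]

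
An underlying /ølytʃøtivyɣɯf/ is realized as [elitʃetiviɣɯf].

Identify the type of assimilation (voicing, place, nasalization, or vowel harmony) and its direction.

/ø/→[e] /y/→[i] /ø/→[e] /y/→[i].
Vowels agree with the last vowel, so the harmony is regressive.

vowel harmony, regressive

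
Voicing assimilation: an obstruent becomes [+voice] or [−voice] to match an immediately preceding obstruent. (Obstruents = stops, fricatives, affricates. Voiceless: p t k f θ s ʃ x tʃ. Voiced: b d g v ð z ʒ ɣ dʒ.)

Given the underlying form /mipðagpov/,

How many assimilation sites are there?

2

/ð/ after /p/ (voiceless) → [θ]
/p/ after /g/ (voiced) → [b]
2 segments change.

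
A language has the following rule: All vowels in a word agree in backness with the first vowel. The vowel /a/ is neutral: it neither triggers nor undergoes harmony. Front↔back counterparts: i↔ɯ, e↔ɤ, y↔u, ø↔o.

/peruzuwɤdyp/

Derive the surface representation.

/u/ harmonizes with /e/ ([-back]) → [y]
/u/ harmonizes with /e/ ([-back]) → [y]
/ɤ/ harmonizes with /e/ ([-back]) → [e]

[peryzywedyp]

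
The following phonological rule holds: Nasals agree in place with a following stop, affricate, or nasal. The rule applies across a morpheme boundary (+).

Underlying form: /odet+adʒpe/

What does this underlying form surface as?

[odet+adʒpe]

no segment meets the rule's conditions; no change.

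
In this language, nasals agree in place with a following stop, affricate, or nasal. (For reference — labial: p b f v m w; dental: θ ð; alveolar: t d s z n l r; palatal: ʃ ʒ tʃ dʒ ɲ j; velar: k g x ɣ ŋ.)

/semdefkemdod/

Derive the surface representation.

[sendefkendod]

/m/ before /d/ (alveolar) → [n]
/m/ before /d/ (alveolar) → [n]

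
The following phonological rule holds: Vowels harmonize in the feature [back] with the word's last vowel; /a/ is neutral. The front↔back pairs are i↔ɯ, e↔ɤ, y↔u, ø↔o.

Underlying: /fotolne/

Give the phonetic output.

/o/ harmonizes with /e/ ([-back]) → [ø]
/o/ harmonizes with /e/ ([-back]) → [ø]

[føtølne]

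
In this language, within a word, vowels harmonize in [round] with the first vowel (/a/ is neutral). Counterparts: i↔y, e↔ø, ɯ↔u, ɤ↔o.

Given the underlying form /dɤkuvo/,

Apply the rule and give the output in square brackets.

[dɤkɯvɤ]

/u/ harmonizes with /ɤ/ ([-round]) → [ɯ]
/o/ harmonizes with /ɤ/ ([-round]) → [ɤ]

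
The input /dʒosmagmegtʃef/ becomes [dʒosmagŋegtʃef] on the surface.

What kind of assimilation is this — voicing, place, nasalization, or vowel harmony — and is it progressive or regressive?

place assimilation, progressive

/m/→[ŋ].
Each target copies a feature from the preceding segment, so the direction is progressive.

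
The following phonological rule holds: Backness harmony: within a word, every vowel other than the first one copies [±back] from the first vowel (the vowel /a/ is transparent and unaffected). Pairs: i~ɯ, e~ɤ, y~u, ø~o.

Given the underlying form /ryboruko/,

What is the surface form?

/o/ harmonizes with /y/ ([-back]) → [ø]
/u/ harmonizes with /y/ ([-back]) → [y]
/o/ harmonizes with /y/ ([-back]) → [ø]

[rybørykø]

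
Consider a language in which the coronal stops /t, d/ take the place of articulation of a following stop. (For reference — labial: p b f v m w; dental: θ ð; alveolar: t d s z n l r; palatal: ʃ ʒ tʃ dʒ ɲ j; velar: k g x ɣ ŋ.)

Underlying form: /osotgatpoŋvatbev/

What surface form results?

/t/ before /g/ (velar) → [k]
/t/ before /p/ (labial) → [p]
/t/ before /b/ (labial) → [p]

[osokgappoŋvapbev]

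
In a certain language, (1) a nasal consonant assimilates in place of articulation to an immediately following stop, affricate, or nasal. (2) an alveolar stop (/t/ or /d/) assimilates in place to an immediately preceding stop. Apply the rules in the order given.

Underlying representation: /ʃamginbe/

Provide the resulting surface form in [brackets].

[ʃaŋgimbe]

Rule 1: /m/ before /g/ (velar) → [ŋ]
Rule 1: /n/ before /b/ (labial) → [m]
After rule 1: ʃaŋgimbe
Rule 2: no segment meets the rule's conditions; no change.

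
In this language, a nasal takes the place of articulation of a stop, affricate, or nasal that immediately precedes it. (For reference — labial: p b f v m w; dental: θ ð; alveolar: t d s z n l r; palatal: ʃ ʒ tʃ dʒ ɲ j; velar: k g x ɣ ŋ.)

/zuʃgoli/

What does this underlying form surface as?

no segment meets the rule's conditions; no change.

[zuʃgoli]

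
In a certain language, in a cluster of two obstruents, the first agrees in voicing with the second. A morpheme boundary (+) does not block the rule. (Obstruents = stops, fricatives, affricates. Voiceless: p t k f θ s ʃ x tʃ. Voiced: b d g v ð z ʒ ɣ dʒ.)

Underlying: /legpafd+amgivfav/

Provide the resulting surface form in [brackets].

[lekpavd+amgiffav]

/g/ before /p/ (voiceless) → [k]
/f/ before /d/ (voiced) → [v]
/v/ before /f/ (voiceless) → [f]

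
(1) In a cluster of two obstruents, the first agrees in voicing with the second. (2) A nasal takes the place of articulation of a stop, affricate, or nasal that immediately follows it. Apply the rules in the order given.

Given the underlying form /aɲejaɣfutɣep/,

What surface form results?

[aɲejaxfudɣep]

Rule 1: /ɣ/ before /f/ (voiceless) → [x]
Rule 1: /t/ before /ɣ/ (voiced) → [d]
After rule 1: aɲejaxfudɣep
Rule 2: no segment meets the rule's conditions; no change.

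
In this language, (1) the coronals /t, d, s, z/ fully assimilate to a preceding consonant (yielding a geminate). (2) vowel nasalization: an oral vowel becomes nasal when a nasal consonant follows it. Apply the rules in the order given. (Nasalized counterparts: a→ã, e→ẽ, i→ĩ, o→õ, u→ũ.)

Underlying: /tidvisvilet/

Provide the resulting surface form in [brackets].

[tidvisvilet]

Rule 1: no segment meets the rule's conditions; no change.
After rule 1: tidvisvilet
Rule 2: no segment meets the rule's conditions; no change.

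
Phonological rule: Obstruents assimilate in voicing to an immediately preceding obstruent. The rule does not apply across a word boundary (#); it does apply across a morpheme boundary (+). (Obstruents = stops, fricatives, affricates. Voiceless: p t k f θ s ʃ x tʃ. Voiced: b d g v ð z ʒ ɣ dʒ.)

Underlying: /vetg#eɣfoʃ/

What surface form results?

/g/ after /t/ (voiceless) → [k]
/f/ after /ɣ/ (voiced) → [v]

[vetk#eɣvoʃ]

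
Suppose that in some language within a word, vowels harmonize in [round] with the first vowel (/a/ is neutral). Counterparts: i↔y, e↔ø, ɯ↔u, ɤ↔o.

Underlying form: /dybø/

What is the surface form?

[dybø]

no segment meets the rule's conditions; no change.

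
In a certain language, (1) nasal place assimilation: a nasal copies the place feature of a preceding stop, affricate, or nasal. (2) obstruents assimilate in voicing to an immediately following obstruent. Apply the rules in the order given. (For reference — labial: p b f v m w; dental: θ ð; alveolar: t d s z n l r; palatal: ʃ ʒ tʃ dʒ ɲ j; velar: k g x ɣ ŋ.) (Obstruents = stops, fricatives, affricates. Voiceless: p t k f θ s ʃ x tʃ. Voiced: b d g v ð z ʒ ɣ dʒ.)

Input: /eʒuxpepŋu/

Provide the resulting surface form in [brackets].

[eʒuxpepmu]

Rule 1: /ŋ/ after /p/ (labial) → [m]
After rule 1: eʒuxpepmu
Rule 2: no segment meets the rule's conditions; no change.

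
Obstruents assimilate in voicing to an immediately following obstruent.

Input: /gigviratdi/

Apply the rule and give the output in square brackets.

[gigviraddi]

/t/ before /d/ (voiced) → [d]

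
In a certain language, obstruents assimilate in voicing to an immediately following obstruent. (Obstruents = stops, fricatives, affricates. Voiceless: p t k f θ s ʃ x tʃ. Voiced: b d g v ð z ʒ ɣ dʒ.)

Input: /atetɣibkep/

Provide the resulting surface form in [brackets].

/t/ before /ɣ/ (voiced) → [d]
/b/ before /k/ (voiceless) → [p]

[atedɣipkep]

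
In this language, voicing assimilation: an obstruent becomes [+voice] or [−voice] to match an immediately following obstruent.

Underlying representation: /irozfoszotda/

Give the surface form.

[irosfozzodda]

/z/ before /f/ (voiceless) → [s]
/s/ before /z/ (voiced) → [z]
/t/ before /d/ (voiced) → [d]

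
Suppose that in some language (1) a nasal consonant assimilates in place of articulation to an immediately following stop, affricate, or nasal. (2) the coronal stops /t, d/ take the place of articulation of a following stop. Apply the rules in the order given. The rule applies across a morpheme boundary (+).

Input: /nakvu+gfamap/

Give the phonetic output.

[nakvu+gfamap]

Rule 1: no segment meets the rule's conditions; no change.
After rule 1: nakvu+gfamap
Rule 2: no segment meets the rule's conditions; no change.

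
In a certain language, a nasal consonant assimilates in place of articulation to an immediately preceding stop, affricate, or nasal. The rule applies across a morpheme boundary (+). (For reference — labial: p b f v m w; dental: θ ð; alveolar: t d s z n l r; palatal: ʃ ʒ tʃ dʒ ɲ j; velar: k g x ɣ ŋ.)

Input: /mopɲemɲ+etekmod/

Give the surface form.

/ɲ/ after /p/ (labial) → [m]
/ɲ/ after /m/ (labial) → [m]
/m/ after /k/ (velar) → [ŋ]

[mopmemm+etekŋod]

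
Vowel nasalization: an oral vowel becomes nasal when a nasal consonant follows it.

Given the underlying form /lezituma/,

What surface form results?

[lezitũma]

/u/ before nasal /m/ → [ũ]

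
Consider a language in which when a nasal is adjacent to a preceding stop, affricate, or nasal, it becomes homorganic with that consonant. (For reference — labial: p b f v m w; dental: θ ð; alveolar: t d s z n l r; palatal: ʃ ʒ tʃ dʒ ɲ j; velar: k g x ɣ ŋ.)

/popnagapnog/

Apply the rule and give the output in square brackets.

[popmagapmog]

/n/ after /p/ (labial) → [m]
/n/ after /p/ (labial) → [m]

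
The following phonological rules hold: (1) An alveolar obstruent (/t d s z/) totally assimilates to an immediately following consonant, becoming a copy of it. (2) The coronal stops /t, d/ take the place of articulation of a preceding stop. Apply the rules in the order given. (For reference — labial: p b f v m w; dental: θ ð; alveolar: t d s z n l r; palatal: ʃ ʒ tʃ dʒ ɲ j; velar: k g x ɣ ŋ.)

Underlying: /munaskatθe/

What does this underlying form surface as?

Rule 1: /s/ before /k/ → [k] (total assimilation)
Rule 1: /t/ before /θ/ → [θ] (total assimilation)
After rule 1: munakkaθθe
Rule 2: no segment meets the rule's conditions; no change.

[munakkaθθe]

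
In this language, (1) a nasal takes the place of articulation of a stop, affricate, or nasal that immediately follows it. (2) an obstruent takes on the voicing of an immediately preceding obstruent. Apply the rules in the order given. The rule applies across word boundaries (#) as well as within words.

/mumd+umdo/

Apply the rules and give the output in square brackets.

Rule 1: /m/ before /d/ (alveolar) → [n]
Rule 1: /m/ before /d/ (alveolar) → [n]
After rule 1: mund+undo
Rule 2: no segment meets the rule's conditions; no change.

[mund+undo]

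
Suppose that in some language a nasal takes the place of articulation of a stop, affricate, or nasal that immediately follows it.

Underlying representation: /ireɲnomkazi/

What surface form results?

[irennoŋkazi]

/ɲ/ before /n/ (alveolar) → [n]
/m/ before /k/ (velar) → [ŋ]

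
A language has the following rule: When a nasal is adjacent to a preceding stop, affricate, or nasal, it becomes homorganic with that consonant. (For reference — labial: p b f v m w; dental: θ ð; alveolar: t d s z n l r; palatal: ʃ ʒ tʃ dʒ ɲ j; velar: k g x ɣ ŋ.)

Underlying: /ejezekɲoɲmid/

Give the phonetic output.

[ejezekŋoɲɲid]

/ɲ/ after /k/ (velar) → [ŋ]
/m/ after /ɲ/ (palatal) → [ɲ]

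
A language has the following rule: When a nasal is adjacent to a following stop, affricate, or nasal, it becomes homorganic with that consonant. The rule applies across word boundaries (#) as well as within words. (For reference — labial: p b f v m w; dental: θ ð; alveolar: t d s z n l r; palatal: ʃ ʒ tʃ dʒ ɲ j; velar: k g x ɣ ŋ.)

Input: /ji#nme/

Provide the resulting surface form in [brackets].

/n/ before /m/ (labial) → [m]

[ji#mme]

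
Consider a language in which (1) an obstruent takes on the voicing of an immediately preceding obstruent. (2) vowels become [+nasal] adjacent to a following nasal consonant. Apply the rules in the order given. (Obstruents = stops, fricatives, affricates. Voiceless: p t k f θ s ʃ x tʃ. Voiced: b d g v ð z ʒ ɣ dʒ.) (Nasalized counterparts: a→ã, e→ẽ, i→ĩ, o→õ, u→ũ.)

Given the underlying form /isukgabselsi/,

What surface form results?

Rule 1: /g/ after /k/ (voiceless) → [k]
Rule 1: /s/ after /b/ (voiced) → [z]
After rule 1: isukkabzelsi
Rule 2: no segment meets the rule's conditions; no change.

[isukkabzelsi]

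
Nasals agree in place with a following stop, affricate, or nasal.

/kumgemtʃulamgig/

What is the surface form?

/m/ before /g/ (velar) → [ŋ]
/m/ before /tʃ/ (palatal) → [ɲ]
/m/ before /g/ (velar) → [ŋ]

[kuŋgeɲtʃulaŋgig]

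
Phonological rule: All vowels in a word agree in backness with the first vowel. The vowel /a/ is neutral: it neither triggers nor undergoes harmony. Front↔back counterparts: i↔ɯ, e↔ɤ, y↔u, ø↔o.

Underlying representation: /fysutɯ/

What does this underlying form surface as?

/u/ harmonizes with /y/ ([-back]) → [y]
/ɯ/ harmonizes with /y/ ([-back]) → [i]

[fysyti]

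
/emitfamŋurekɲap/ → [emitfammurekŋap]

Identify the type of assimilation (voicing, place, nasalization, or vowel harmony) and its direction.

place assimilation, progressive

/ŋ/→[m] /ɲ/→[ŋ].
Each target copies a feature from the preceding segment, so the direction is progressive.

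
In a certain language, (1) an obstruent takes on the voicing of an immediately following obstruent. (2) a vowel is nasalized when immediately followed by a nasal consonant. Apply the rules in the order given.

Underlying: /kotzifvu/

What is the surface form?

[kodzivvu]

Rule 1: /t/ before /z/ (voiced) → [d]
Rule 1: /f/ before /v/ (voiced) → [v]
After rule 1: kodzivvu
Rule 2: no segment meets the rule's conditions; no change.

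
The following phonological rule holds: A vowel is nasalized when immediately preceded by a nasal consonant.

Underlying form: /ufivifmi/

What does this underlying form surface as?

[ufivifmĩ]

/i/ after nasal /m/ → [ĩ]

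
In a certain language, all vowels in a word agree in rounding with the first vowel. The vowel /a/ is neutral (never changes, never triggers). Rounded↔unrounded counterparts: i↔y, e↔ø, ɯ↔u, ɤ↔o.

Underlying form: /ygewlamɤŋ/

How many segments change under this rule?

2

/e/ harmonizes with /y/ ([+round]) → [ø]
/ɤ/ harmonizes with /y/ ([+round]) → [o]
2 segments change.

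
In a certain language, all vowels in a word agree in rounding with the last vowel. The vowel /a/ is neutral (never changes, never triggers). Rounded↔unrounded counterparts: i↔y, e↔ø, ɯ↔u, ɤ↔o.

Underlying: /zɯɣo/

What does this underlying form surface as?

/ɯ/ harmonizes with /o/ ([+round]) → [u]

[zuɣo]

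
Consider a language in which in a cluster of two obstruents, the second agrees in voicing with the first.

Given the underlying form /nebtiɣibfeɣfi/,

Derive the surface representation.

[nebdiɣibveɣvi]

/t/ after /b/ (voiced) → [d]
/f/ after /b/ (voiced) → [v]
/f/ after /ɣ/ (voiced) → [v]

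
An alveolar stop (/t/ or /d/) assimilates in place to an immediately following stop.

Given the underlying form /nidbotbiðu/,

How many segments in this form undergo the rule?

/d/ before /b/ (labial) → [b]
/t/ before /b/ (labial) → [p]
2 segments change.

2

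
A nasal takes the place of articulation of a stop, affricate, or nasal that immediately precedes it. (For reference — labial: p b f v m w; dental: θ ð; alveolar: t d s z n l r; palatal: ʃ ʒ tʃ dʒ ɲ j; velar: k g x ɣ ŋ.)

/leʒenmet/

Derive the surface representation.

[leʒennet]

/m/ after /n/ (alveolar) → [n]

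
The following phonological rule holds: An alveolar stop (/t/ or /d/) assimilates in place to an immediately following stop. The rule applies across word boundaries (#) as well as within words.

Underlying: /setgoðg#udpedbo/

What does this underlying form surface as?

/t/ before /g/ (velar) → [k]
/d/ before /p/ (labial) → [b]
/d/ before /b/ (labial) → [b]

[sekgoðg#ubpebbo]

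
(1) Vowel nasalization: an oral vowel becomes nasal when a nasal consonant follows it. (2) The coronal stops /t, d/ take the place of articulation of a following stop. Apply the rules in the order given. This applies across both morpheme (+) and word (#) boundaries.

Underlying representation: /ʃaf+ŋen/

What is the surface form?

[ʃaf+ŋẽn]

Rule 1: /e/ before nasal /n/ → [ẽ]
After rule 1: ʃaf+ŋẽn
Rule 2: no segment meets the rule's conditions; no change.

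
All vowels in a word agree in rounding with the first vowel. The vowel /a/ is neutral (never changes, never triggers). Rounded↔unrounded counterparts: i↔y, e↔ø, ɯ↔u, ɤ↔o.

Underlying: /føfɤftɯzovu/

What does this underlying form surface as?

/ɤ/ harmonizes with /ø/ ([+round]) → [o]
/ɯ/ harmonizes with /ø/ ([+round]) → [u]

[føfoftuzovu]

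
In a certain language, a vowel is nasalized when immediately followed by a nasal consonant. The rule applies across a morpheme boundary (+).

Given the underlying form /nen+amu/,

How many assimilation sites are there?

/e/ before nasal /n/ → [ẽ]
/a/ before nasal /m/ → [ã]
2 segments change.

2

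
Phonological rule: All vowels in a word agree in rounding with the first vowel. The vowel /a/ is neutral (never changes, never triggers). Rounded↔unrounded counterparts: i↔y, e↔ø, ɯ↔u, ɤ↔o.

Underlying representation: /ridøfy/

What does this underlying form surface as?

/ø/ harmonizes with /i/ ([-round]) → [e]
/y/ harmonizes with /i/ ([-round]) → [i]

[ridefi]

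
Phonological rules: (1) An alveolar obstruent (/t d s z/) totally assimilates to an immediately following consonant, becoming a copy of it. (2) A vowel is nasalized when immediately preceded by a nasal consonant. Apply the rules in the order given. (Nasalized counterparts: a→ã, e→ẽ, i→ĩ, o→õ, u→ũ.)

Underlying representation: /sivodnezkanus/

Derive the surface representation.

[sivonnẽkkanũs]

Rule 1: /d/ before /n/ → [n] (total assimilation)
Rule 1: /z/ before /k/ → [k] (total assimilation)
After rule 1: sivonnekkanus
Rule 2: /e/ after nasal /n/ → [ẽ]
Rule 2: /u/ after nasal /n/ → [ũ]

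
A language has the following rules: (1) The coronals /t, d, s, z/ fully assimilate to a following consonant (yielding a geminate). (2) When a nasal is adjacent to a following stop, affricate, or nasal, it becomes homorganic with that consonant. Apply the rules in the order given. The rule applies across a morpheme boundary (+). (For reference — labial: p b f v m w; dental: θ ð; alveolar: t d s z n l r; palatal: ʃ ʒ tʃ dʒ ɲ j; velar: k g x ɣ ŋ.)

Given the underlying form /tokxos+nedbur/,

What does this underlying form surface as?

Rule 1: /s/ before /n/ → [n] (total assimilation)
Rule 1: /d/ before /b/ → [b] (total assimilation)
After rule 1: tokxon+nebbur
Rule 2: no segment meets the rule's conditions; no change.

[tokxon+nebbur]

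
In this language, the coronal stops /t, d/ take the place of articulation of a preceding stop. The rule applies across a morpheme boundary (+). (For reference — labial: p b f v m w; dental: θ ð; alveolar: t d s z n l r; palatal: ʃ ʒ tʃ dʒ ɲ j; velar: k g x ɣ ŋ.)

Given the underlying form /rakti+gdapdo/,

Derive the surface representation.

/t/ after /k/ (velar) → [k]
/d/ after /g/ (velar) → [g]
/d/ after /p/ (labial) → [b]

[rakki+ggapbo]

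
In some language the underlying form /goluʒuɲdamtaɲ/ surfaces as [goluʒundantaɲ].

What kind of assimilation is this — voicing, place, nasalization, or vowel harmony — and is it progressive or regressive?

/ɲ/→[n] /m/→[n].
Each target copies a feature from the following segment, so the direction is regressive.

place assimilation, regressive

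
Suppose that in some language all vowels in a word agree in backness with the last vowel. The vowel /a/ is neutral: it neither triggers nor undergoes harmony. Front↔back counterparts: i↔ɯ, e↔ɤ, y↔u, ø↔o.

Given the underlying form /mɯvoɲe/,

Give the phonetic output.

/ɯ/ harmonizes with /e/ ([-back]) → [i]
/o/ harmonizes with /e/ ([-back]) → [ø]

[mivøɲe]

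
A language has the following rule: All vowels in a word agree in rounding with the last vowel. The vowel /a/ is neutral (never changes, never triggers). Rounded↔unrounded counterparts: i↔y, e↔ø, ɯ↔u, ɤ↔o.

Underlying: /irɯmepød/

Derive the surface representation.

/i/ harmonizes with /ø/ ([+round]) → [y]
/ɯ/ harmonizes with /ø/ ([+round]) → [u]
/e/ harmonizes with /ø/ ([+round]) → [ø]

[yrumøpød]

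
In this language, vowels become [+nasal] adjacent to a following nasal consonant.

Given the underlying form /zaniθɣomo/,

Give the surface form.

/a/ before nasal /n/ → [ã]
/o/ before nasal /m/ → [õ]

[zãniθɣõmo]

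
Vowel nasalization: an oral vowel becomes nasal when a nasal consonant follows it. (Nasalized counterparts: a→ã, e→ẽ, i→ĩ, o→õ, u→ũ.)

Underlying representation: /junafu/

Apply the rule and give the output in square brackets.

[jũnafu]

/u/ before nasal /n/ → [ũ]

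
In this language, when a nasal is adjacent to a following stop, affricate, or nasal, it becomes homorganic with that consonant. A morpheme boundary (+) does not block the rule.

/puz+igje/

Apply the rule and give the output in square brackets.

[puz+igje]

no segment meets the rule's conditions; no change.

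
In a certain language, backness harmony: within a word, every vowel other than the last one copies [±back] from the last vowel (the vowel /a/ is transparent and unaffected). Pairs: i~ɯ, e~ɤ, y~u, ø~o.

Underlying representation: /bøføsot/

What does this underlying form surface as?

[bofosot]

/ø/ harmonizes with /o/ ([+back]) → [o]
/ø/ harmonizes with /o/ ([+back]) → [o]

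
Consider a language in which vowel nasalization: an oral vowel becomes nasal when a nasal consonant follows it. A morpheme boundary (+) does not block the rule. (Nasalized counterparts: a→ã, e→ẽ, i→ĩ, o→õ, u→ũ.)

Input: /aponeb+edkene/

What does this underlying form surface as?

[apõneb+edkẽne]

/o/ before nasal /n/ → [õ]
/e/ before nasal /n/ → [ẽ]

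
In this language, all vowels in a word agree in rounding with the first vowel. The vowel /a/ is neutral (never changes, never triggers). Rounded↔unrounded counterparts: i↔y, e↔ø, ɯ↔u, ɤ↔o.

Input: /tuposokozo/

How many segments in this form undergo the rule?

0

No segment meets the rule's conditions.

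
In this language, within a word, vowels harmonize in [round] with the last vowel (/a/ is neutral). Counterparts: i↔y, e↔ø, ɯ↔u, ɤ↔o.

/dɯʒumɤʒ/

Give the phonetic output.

[dɯʒɯmɤʒ]

/u/ harmonizes with /ɤ/ ([-round]) → [ɯ]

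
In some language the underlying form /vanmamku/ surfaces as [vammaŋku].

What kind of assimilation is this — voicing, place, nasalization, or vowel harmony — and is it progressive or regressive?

place assimilation, regressive

/n/→[m] /m/→[ŋ].
Each target copies a feature from the following segment, so the direction is regressive.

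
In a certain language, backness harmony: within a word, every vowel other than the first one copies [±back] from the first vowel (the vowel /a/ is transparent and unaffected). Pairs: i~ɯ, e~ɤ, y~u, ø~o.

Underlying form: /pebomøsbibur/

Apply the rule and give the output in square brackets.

/o/ harmonizes with /e/ ([-back]) → [ø]
/u/ harmonizes with /e/ ([-back]) → [y]

[pebømøsbibyr]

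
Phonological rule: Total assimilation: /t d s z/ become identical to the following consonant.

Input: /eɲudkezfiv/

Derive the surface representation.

/d/ before /k/ → [k] (total assimilation)
/z/ before /f/ → [f] (total assimilation)

[eɲukkeffiv]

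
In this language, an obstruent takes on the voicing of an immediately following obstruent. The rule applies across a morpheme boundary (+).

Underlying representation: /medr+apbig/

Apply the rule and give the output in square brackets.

/p/ before /b/ (voiced) → [b]

[medr+abbig]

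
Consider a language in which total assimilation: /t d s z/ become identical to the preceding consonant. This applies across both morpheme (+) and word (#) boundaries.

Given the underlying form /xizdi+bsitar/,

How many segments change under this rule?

/d/ after /z/ → [z] (total assimilation)
/s/ after /b/ → [b] (total assimilation)
2 segments change.

2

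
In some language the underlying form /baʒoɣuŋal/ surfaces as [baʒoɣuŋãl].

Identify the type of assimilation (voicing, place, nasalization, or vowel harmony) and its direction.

nasalization, progressive

/a/→[ã].
Each target copies a feature from the preceding segment, so the direction is progressive.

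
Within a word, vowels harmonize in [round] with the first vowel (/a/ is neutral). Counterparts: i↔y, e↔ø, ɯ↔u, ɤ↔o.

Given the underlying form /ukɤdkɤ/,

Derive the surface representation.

/ɤ/ harmonizes with /u/ ([+round]) → [o]
/ɤ/ harmonizes with /u/ ([+round]) → [o]

[ukodko]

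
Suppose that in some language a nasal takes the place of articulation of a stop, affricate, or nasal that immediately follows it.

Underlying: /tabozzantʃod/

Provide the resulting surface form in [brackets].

[tabozzaɲtʃod]

/n/ before /tʃ/ (palatal) → [ɲ]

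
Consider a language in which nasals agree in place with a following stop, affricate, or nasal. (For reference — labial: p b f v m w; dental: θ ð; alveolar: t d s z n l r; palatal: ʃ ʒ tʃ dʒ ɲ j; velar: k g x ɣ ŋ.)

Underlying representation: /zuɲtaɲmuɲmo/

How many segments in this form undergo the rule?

/ɲ/ before /t/ (alveolar) → [n]
/ɲ/ before /m/ (labial) → [m]
/ɲ/ before /m/ (labial) → [m]
3 segments change.

3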